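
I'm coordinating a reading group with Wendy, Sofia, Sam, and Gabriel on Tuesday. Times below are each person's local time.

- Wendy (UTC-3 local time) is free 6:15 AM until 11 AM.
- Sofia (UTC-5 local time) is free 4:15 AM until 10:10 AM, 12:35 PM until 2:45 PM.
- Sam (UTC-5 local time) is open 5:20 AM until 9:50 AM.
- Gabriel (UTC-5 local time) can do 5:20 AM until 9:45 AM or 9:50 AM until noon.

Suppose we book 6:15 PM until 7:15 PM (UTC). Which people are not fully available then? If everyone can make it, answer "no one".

Gabriel, Sam, Wendy

Wendy in UTC: 09:15-14:00 (add 3h to convert from UTC-3).
Sofia in UTC: 09:15-15:10, 17:35-19:45 (add 5h to convert from UTC-5).
Sam in UTC: 10:20-14:50 (add 5h to convert from UTC-5).
Gabriel in UTC: 10:20-14:45, 14:50-17:00 (add 5h to convert from UTC-5).
Wendy: not fully free for 18:15-19:15. Sofia: free for 18:15-19:15. Sam: not fully free for 18:15-19:15. Gabriel: not fully free for 18:15-19:15.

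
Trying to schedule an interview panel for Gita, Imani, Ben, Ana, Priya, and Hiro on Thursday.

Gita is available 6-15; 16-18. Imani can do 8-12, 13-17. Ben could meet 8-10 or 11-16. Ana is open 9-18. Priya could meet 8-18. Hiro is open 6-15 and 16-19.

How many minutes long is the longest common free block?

120

Gita ∩ Imani: 08:00-12:00, 13:00-15:00, 16:00-17:00.
Gita ∩ Imani ∩ Ben: 08:00-10:00, 11:00-12:00, 13:00-15:00.
Gita ∩ Imani ∩ Ben ∩ Ana: 09:00-10:00, 11:00-12:00, 13:00-15:00.
Gita ∩ Imani ∩ Ben ∩ Ana ∩ Priya: 09:00-10:00, 11:00-12:00, 13:00-15:00.
Gita ∩ Imani ∩ Ben ∩ Ana ∩ Priya ∩ Hiro: 09:00-10:00, 11:00-12:00, 13:00-15:00.
The longest is 13:00-15:00 at 120 minutes.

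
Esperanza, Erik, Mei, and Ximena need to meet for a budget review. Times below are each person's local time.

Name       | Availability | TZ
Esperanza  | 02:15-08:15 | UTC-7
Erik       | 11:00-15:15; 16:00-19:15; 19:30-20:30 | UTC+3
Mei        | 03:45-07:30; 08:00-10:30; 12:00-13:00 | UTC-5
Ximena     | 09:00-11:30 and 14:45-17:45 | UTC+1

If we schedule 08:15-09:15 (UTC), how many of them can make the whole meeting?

2

Esperanza in UTC: 09:15-15:15 (add 7h to convert from UTC-7).
Erik in UTC: 08:00-12:15, 13:00-16:15, 16:30-17:30 (subtract 3h to convert from UTC+3).
Mei in UTC: 08:45-12:30, 13:00-15:30, 17:00-18:00 (add 5h to convert from UTC-5).
Ximena in UTC: 08:00-10:30, 13:45-16:45 (subtract 1h to convert from UTC+1).
Erik and Ximena can make the full 08:15-09:15 slot — that's 2.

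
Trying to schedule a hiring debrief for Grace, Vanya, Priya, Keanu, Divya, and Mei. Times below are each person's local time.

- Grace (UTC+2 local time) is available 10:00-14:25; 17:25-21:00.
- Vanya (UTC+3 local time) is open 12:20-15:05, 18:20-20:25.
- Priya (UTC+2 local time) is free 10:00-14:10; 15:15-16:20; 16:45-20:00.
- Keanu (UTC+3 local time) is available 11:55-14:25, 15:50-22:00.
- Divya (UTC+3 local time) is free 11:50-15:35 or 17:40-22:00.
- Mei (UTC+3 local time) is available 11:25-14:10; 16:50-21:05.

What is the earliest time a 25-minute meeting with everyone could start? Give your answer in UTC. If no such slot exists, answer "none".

Grace in UTC: 08:00-12:25, 15:25-19:00 (subtract 2h to convert from UTC+2).
Vanya in UTC: 09:20-12:05, 15:20-17:25 (subtract 3h to convert from UTC+3).
Priya in UTC: 08:00-12:10, 13:15-14:20, 14:45-18:00 (subtract 2h to convert from UTC+2).
Keanu in UTC: 08:55-11:25, 12:50-19:00 (subtract 3h to convert from UTC+3).
Divya in UTC: 08:50-12:35, 14:40-19:00 (subtract 3h to convert from UTC+3).
Mei in UTC: 08:25-11:10, 13:50-18:05 (subtract 3h to convert from UTC+3).
Grace ∩ Vanya: 09:20-12:05, 15:25-17:25.
Grace ∩ Vanya ∩ Priya: 09:20-12:05, 15:25-17:25.
Grace ∩ Vanya ∩ Priya ∩ Keanu: 09:20-11:25, 15:25-17:25.
Grace ∩ Vanya ∩ Priya ∩ Keanu ∩ Divya: 09:20-11:25, 15:25-17:25.
Grace ∩ Vanya ∩ Priya ∩ Keanu ∩ Divya ∩ Mei: 09:20-11:10, 15:25-17:25.
The first common window of at least 25 minutes is 09:20-11:10, so the earliest start is 09:20.

09:20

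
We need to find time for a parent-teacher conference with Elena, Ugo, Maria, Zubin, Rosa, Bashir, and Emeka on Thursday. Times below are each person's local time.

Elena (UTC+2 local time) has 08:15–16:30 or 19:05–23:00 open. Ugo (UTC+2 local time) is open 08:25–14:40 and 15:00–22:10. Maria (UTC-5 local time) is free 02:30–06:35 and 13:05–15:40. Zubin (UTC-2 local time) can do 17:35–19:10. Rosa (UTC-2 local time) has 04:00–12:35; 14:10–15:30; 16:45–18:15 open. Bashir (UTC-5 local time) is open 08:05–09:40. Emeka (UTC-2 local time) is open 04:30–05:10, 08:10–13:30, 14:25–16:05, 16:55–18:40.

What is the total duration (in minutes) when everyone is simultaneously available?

Elena in UTC: 06:15-14:30, 17:05-21:00 (subtract 2h to convert from UTC+2).
Ugo in UTC: 06:25-12:40, 13:00-20:10 (subtract 2h to convert from UTC+2).
Maria in UTC: 07:30-11:35, 18:05-20:40 (add 5h to convert from UTC-5).
Zubin in UTC: 19:35-21:10 (add 2h to convert from UTC-2).
Rosa in UTC: 06:00-14:35, 16:10-17:30, 18:45-20:15 (add 2h to convert from UTC-2).
Bashir in UTC: 13:05-14:40 (add 5h to convert from UTC-5).
Emeka in UTC: 06:30-07:10, 10:10-15:30, 16:25-18:05, 18:55-20:40 (add 2h to convert from UTC-2).
Elena ∩ Ugo: 06:25-12:40, 13:00-14:30, 17:05-20:10.
Elena ∩ Ugo ∩ Maria: 07:30-11:35, 18:05-20:10.
Elena ∩ Ugo ∩ Maria ∩ Zubin: 19:35-20:10.
Elena ∩ Ugo ∩ Maria ∩ Zubin ∩ Rosa: 19:35-20:10.
Elena ∩ Ugo ∩ Maria ∩ Zubin ∩ Rosa ∩ Bashir: ∅.
Elena ∩ Ugo ∩ Maria ∩ Zubin ∩ Rosa ∩ Bashir ∩ Emeka: ∅.
There is no time when everyone is free.
There is no common window, so the total is 0 minutes.

0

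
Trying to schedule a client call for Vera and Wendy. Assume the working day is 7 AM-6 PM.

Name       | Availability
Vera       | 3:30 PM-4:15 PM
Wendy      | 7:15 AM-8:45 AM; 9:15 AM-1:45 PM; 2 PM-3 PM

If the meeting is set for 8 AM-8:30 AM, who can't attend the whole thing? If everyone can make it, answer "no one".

Vera: not fully free for 08:00-08:30. Wendy: free for 08:00-08:30.

Vera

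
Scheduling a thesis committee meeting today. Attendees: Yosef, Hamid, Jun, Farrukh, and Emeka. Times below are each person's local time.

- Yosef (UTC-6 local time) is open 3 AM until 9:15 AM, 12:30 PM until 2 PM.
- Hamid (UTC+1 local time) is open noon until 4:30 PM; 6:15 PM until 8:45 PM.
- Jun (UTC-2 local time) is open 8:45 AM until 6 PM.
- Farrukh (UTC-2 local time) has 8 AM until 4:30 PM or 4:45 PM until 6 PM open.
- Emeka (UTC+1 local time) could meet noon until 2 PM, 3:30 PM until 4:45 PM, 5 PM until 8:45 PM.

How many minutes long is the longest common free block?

120

Yosef in UTC: 09:00-15:15, 18:30-20:00 (add 6h to convert from UTC-6).
Hamid in UTC: 11:00-15:30, 17:15-19:45 (subtract 1h to convert from UTC+1).
Jun in UTC: 10:45-20:00 (add 2h to convert from UTC-2).
Farrukh in UTC: 10:00-18:30, 18:45-20:00 (add 2h to convert from UTC-2).
Emeka in UTC: 11:00-13:00, 14:30-15:45, 16:00-19:45 (subtract 1h to convert from UTC+1).
Yosef ∩ Hamid: 11:00-15:15, 18:30-19:45.
Yosef ∩ Hamid ∩ Jun: 11:00-15:15, 18:30-19:45.
Yosef ∩ Hamid ∩ Jun ∩ Farrukh: 11:00-15:15, 18:45-19:45.
Yosef ∩ Hamid ∩ Jun ∩ Farrukh ∩ Emeka: 11:00-13:00, 14:30-15:15, 18:45-19:45.
Those are the intersection windows.
The longest is 11:00-13:00 at 120 minutes.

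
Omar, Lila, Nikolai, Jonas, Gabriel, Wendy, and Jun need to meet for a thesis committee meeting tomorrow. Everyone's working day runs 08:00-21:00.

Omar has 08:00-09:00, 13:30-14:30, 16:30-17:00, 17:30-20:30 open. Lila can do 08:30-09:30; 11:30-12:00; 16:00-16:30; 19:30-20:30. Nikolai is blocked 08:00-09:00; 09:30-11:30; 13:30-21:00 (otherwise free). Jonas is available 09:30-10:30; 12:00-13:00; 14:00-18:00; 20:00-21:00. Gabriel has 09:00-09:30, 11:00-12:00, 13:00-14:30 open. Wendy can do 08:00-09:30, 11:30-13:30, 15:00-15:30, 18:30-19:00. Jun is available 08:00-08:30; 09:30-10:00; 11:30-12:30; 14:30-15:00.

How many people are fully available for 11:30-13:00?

Omar free: 08:00-09:00, 13:30-14:30, 16:30-17:00, 17:30-20:30.
Lila free: 08:30-09:30, 11:30-12:00, 16:00-16:30, 19:30-20:30.
Nikolai free: 09:00-09:30, 11:30-13:30 (invert busy blocks within the working day).
Jonas free: 09:30-10:30, 12:00-13:00, 14:00-18:00, 20:00-21:00.
Gabriel free: 09:00-09:30, 11:00-12:00, 13:00-14:30.
Wendy free: 08:00-09:30, 11:30-13:30, 15:00-15:30, 18:30-19:00.
Jun free: 08:00-08:30, 09:30-10:00, 11:30-12:30, 14:30-15:00.
Nikolai and Wendy can make the full 11:30-13:00 slot — that's 2.

2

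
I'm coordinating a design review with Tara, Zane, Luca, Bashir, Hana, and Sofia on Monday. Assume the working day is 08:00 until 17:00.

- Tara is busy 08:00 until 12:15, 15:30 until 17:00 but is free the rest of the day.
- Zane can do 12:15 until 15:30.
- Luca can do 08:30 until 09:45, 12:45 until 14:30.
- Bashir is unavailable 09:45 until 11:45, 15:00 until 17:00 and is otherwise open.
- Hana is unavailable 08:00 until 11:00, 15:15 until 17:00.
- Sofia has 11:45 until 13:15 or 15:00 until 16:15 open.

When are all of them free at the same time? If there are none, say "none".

12:45-13:15

Tara free: 12:15-15:30 (invert busy blocks within the working day).
Zane free: 12:15-15:30.
Luca free: 08:30-09:45, 12:45-14:30.
Bashir free: 08:00-09:45, 11:45-15:00 (invert busy blocks within the working day).
Hana free: 11:00-15:15 (invert busy blocks within the working day).
Sofia free: 11:45-13:15, 15:00-16:15.
Tara ∩ Zane: 12:15-15:30.
Tara ∩ Zane ∩ Luca: 12:45-14:30.
Tara ∩ Zane ∩ Luca ∩ Bashir: 12:45-14:30.
Tara ∩ Zane ∩ Luca ∩ Bashir ∩ Hana: 12:45-14:30.
Tara ∩ Zane ∩ Luca ∩ Bashir ∩ Hana ∩ Sofia: 12:45-13:15.
Those are the intersection windows.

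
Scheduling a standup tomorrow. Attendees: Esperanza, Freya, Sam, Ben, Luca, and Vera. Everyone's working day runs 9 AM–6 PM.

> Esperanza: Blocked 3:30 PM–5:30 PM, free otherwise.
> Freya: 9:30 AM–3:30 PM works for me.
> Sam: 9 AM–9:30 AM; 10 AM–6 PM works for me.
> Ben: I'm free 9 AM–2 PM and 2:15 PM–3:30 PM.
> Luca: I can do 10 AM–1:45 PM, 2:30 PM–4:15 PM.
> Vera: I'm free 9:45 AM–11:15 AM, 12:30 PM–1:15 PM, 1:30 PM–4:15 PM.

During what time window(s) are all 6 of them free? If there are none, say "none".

10:00-11:15, 12:30-13:15, 13:30-13:45, 14:30-15:30

Esperanza free: 09:00-15:30, 17:30-18:00 (invert busy blocks within the working day).
Freya free: 09:30-15:30.
Sam free: 09:00-09:30, 10:00-18:00.
Ben free: 09:00-14:00, 14:15-15:30.
Luca free: 10:00-13:45, 14:30-16:15.
Vera free: 09:45-11:15, 12:30-13:15, 13:30-16:15.
Esperanza ∩ Freya: 09:30-15:30.
Esperanza ∩ Freya ∩ Sam: 10:00-15:30.
Esperanza ∩ Freya ∩ Sam ∩ Ben: 10:00-14:00, 14:15-15:30.
Esperanza ∩ Freya ∩ Sam ∩ Ben ∩ Luca: 10:00-13:45, 14:30-15:30.
Esperanza ∩ Freya ∩ Sam ∩ Ben ∩ Luca ∩ Vera: 10:00-11:15, 12:30-13:15, 13:30-13:45, 14:30-15:30.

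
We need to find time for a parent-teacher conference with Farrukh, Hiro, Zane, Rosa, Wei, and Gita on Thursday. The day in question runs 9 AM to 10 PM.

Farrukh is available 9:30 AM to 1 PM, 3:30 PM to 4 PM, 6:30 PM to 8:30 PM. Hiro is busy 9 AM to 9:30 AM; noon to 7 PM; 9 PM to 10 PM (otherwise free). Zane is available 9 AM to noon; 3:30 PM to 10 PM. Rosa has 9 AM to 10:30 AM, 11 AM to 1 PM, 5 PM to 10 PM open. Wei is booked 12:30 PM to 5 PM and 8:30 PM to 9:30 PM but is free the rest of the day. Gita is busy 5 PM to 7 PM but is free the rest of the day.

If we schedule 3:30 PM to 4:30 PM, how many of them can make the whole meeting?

2

Farrukh free: 09:30-13:00, 15:30-16:00, 18:30-20:30.
Hiro free: 09:30-12:00, 19:00-21:00 (invert busy blocks within the working day).
Zane free: 09:00-12:00, 15:30-22:00.
Rosa free: 09:00-10:30, 11:00-13:00, 17:00-22:00.
Wei free: 09:00-12:30, 17:00-20:30, 21:30-22:00 (invert busy blocks within the working day).
Gita free: 09:00-17:00, 19:00-22:00 (invert busy blocks within the working day).
Zane and Gita can make the full 15:30-16:30 slot — that's 2.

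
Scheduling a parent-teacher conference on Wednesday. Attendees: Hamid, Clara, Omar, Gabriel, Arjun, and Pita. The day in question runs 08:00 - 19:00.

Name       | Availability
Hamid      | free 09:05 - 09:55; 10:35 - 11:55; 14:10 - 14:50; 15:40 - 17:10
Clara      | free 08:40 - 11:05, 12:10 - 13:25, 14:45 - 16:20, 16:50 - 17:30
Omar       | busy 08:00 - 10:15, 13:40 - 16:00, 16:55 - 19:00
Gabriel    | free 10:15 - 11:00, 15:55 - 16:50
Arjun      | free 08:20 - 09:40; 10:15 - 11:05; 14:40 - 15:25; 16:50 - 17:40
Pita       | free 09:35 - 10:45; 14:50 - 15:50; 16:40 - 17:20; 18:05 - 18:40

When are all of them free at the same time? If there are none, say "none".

10:35-10:45

Hamid free: 09:05-09:55, 10:35-11:55, 14:10-14:50, 15:40-17:10.
Clara free: 08:40-11:05, 12:10-13:25, 14:45-16:20, 16:50-17:30.
Omar free: 10:15-13:40, 16:00-16:55 (invert busy blocks within the working day).
Gabriel free: 10:15-11:00, 15:55-16:50.
Arjun free: 08:20-09:40, 10:15-11:05, 14:40-15:25, 16:50-17:40.
Pita free: 09:35-10:45, 14:50-15:50, 16:40-17:20, 18:05-18:40.
Hamid ∩ Clara: 09:05-09:55, 10:35-11:05, 14:45-14:50, 15:40-16:20, 16:50-17:10.
Hamid ∩ Clara ∩ Omar: 10:35-11:05, 16:00-16:20, 16:50-16:55.
Hamid ∩ Clara ∩ Omar ∩ Gabriel: 10:35-11:00, 16:00-16:20.
Hamid ∩ Clara ∩ Omar ∩ Gabriel ∩ Arjun: 10:35-11:00.
Hamid ∩ Clara ∩ Omar ∩ Gabriel ∩ Arjun ∩ Pita: 10:35-10:45.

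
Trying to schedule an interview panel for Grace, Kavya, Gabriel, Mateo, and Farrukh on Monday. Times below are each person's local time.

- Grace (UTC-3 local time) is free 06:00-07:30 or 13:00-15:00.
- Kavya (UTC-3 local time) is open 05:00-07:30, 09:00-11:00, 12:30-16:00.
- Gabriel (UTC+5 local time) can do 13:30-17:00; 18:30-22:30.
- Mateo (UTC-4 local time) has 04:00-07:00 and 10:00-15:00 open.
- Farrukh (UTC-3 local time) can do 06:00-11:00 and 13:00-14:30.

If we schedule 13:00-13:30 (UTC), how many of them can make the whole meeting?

Grace in UTC: 09:00-10:30, 16:00-18:00 (add 3h to convert from UTC-3).
Kavya in UTC: 08:00-10:30, 12:00-14:00, 15:30-19:00 (add 3h to convert from UTC-3).
Gabriel in UTC: 08:30-12:00, 13:30-17:30 (subtract 5h to convert from UTC+5).
Mateo in UTC: 08:00-11:00, 14:00-19:00 (add 4h to convert from UTC-4).
Farrukh in UTC: 09:00-14:00, 16:00-17:30 (add 3h to convert from UTC-3).
Kavya and Farrukh can make the full 13:00-13:30 slot — that's 2.

2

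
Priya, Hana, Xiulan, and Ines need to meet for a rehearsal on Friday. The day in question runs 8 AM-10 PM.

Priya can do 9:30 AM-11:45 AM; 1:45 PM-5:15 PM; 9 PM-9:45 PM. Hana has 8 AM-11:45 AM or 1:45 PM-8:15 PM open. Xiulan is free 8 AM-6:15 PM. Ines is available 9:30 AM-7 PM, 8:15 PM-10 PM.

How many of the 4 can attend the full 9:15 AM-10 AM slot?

2

Hana and Xiulan can make the full 09:15-10:00 slot — that's 2.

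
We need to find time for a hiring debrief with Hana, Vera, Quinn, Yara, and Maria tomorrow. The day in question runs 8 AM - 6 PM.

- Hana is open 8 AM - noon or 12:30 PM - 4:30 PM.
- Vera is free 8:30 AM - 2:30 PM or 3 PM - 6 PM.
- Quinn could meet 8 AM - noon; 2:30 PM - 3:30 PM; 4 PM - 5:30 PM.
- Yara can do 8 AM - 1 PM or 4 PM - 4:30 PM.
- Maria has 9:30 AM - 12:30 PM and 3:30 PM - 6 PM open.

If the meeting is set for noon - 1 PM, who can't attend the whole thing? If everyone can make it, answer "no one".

Hana: not fully free for 12:00-13:00. Vera: free for 12:00-13:00. Quinn: not fully free for 12:00-13:00. Yara: free for 12:00-13:00. Maria: not fully free for 12:00-13:00.

Hana, Maria, Quinn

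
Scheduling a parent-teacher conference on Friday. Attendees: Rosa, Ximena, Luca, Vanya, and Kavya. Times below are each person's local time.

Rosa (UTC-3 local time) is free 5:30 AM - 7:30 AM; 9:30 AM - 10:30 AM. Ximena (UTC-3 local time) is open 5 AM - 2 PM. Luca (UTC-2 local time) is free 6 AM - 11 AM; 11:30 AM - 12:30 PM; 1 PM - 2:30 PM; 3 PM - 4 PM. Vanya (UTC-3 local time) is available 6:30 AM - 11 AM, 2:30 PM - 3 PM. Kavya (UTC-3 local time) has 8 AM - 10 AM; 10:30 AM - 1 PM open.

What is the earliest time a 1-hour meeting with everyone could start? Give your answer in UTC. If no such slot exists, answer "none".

Rosa in UTC: 08:30-10:30, 12:30-13:30 (add 3h to convert from UTC-3).
Ximena in UTC: 08:00-17:00 (add 3h to convert from UTC-3).
Luca in UTC: 08:00-13:00, 13:30-14:30, 15:00-16:30, 17:00-18:00 (add 2h to convert from UTC-2).
Vanya in UTC: 09:30-14:00, 17:30-18:00 (add 3h to convert from UTC-3).
Kavya in UTC: 11:00-13:00, 13:30-16:00 (add 3h to convert from UTC-3).
Rosa ∩ Ximena: 08:30-10:30, 12:30-13:30.
Rosa ∩ Ximena ∩ Luca: 08:30-10:30, 12:30-13:00.
Rosa ∩ Ximena ∩ Luca ∩ Vanya: 09:30-10:30, 12:30-13:00.
Rosa ∩ Ximena ∩ Luca ∩ Vanya ∩ Kavya: 12:30-13:00.
No common window is at least 60 minutes long.

none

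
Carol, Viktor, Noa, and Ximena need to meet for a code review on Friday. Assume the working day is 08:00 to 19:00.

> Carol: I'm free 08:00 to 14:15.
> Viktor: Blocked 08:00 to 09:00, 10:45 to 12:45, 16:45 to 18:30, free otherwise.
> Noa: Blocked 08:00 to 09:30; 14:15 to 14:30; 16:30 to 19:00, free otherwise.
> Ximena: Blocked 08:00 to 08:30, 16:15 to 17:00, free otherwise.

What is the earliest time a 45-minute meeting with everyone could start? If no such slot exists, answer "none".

Carol free: 08:00-14:15.
Viktor free: 09:00-10:45, 12:45-16:45, 18:30-19:00 (invert busy blocks within the working day).
Noa free: 09:30-14:15, 14:30-16:30 (invert busy blocks within the working day).
Ximena free: 08:30-16:15, 17:00-19:00 (invert busy blocks within the working day).
Carol ∩ Viktor: 09:00-10:45, 12:45-14:15.
Carol ∩ Viktor ∩ Noa: 09:30-10:45, 12:45-14:15.
Carol ∩ Viktor ∩ Noa ∩ Ximena: 09:30-10:45, 12:45-14:15.
So the common availability across everyone is 09:30-10:45, 12:45-14:15.
The first common window of at least 45 minutes is 09:30-10:45, so the earliest start is 09:30.

09:30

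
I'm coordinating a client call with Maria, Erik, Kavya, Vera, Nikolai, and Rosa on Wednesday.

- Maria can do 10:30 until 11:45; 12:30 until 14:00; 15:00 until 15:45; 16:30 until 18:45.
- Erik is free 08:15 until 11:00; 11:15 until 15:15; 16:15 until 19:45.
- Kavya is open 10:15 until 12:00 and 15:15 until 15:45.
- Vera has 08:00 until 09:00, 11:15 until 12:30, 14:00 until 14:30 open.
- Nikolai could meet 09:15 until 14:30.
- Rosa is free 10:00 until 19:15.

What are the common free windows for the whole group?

Maria ∩ Erik: 10:30-11:00, 11:15-11:45, 12:30-14:00, 15:00-15:15, 16:30-18:45.
Maria ∩ Erik ∩ Kavya: 10:30-11:00, 11:15-11:45.
Maria ∩ Erik ∩ Kavya ∩ Vera: 11:15-11:45.
Maria ∩ Erik ∩ Kavya ∩ Vera ∩ Nikolai: 11:15-11:45.
Maria ∩ Erik ∩ Kavya ∩ Vera ∩ Nikolai ∩ Rosa: 11:15-11:45.

11:15-11:45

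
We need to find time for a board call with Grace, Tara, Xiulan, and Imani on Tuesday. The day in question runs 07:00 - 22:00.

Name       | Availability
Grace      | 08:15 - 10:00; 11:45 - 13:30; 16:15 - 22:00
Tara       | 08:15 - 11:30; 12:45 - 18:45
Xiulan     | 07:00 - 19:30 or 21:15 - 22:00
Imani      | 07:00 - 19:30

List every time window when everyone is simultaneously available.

08:15-10:00, 12:45-13:30, 16:15-18:45

Grace ∩ Tara: 08:15-10:00, 12:45-13:30, 16:15-18:45.
Grace ∩ Tara ∩ Xiulan: 08:15-10:00, 12:45-13:30, 16:15-18:45.
Grace ∩ Tara ∩ Xiulan ∩ Imani: 08:15-10:00, 12:45-13:30, 16:15-18:45.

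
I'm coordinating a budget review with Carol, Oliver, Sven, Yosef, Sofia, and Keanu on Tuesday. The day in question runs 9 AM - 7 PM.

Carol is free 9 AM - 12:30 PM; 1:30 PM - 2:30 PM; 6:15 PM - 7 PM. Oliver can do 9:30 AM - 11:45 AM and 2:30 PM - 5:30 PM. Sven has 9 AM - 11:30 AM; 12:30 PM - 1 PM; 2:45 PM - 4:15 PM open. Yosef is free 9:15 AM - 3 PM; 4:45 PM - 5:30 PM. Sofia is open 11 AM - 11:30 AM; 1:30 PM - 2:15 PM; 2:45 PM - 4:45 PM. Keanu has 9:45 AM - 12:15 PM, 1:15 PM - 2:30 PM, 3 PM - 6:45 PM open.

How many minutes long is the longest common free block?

30

Carol ∩ Oliver: 09:30-11:45.
Carol ∩ Oliver ∩ Sven: 09:30-11:30.
Carol ∩ Oliver ∩ Sven ∩ Yosef: 09:30-11:30.
Carol ∩ Oliver ∩ Sven ∩ Yosef ∩ Sofia: 11:00-11:30.
Carol ∩ Oliver ∩ Sven ∩ Yosef ∩ Sofia ∩ Keanu: 11:00-11:30.
Those are the intersection windows.
The longest is 11:00-11:30 at 30 minutes.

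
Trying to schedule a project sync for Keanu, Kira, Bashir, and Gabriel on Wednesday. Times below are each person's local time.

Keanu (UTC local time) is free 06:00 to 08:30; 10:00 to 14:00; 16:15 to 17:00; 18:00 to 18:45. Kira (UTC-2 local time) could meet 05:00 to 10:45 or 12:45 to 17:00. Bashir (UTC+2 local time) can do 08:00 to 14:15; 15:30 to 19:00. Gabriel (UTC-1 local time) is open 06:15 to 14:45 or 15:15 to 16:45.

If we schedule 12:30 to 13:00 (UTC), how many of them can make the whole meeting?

2

Keanu in UTC: 06:00-08:30, 10:00-14:00, 16:15-17:00, 18:00-18:45.
Kira in UTC: 07:00-12:45, 14:45-19:00 (add 2h to convert from UTC-2).
Bashir in UTC: 06:00-12:15, 13:30-17:00 (subtract 2h to convert from UTC+2).
Gabriel in UTC: 07:15-15:45, 16:15-17:45 (add 1h to convert from UTC-1).
Keanu and Gabriel can make the full 12:30-13:00 slot — that's 2.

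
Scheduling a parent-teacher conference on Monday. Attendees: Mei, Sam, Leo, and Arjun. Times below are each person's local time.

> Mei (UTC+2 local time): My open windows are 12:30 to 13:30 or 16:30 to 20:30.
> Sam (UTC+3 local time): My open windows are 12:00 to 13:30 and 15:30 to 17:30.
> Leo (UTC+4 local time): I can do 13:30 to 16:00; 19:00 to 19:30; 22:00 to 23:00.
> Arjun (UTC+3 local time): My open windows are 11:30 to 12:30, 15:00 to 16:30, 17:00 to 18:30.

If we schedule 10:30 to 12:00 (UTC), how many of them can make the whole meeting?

1

Mei in UTC: 10:30-11:30, 14:30-18:30 (subtract 2h to convert from UTC+2).
Sam in UTC: 09:00-10:30, 12:30-14:30 (subtract 3h to convert from UTC+3).
Leo in UTC: 09:30-12:00, 15:00-15:30, 18:00-19:00 (subtract 4h to convert from UTC+4).
Arjun in UTC: 08:30-09:30, 12:00-13:30, 14:00-15:30 (subtract 3h to convert from UTC+3).
Leo can make the full 10:30-12:00 slot — that's 1.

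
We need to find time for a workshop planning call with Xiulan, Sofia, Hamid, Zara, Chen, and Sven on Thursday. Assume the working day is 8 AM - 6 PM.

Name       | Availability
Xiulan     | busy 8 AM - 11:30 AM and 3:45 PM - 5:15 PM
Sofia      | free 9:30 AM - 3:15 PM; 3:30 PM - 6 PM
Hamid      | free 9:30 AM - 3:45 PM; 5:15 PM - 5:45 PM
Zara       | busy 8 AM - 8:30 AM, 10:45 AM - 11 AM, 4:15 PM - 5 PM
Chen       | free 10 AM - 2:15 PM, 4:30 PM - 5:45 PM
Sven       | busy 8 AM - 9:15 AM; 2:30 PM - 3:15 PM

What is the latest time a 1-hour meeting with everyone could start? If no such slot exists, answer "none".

13:15

Xiulan free: 11:30-15:45, 17:15-18:00 (invert busy blocks within the working day).
Sofia free: 09:30-15:15, 15:30-18:00.
Hamid free: 09:30-15:45, 17:15-17:45.
Zara free: 08:30-10:45, 11:00-16:15, 17:00-18:00 (invert busy blocks within the working day).
Chen free: 10:00-14:15, 16:30-17:45.
Sven free: 09:15-14:30, 15:15-18:00 (invert busy blocks within the working day).
Xiulan ∩ Sofia: 11:30-15:15, 15:30-15:45, 17:15-18:00.
Xiulan ∩ Sofia ∩ Hamid: 11:30-15:15, 15:30-15:45, 17:15-17:45.
Xiulan ∩ Sofia ∩ Hamid ∩ Zara: 11:30-15:15, 15:30-15:45, 17:15-17:45.
Xiulan ∩ Sofia ∩ Hamid ∩ Zara ∩ Chen: 11:30-14:15, 17:15-17:45.
Xiulan ∩ Sofia ∩ Hamid ∩ Zara ∩ Chen ∩ Sven: 11:30-14:15, 17:15-17:45.
The last common window of at least 60 minutes is 11:30-14:15; a 60-minute meeting can start as late as 13:15 and still end by 14:15.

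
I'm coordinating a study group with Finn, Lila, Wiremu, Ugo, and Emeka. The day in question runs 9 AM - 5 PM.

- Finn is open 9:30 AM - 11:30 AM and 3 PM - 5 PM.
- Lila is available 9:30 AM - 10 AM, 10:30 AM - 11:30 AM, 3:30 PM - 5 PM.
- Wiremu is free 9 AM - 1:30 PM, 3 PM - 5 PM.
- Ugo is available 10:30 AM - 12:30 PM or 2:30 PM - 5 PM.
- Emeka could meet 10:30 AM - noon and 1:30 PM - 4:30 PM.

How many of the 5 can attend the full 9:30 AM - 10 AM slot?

Finn, Lila, and Wiremu can make the full 09:30-10:00 slot — that's 3.

3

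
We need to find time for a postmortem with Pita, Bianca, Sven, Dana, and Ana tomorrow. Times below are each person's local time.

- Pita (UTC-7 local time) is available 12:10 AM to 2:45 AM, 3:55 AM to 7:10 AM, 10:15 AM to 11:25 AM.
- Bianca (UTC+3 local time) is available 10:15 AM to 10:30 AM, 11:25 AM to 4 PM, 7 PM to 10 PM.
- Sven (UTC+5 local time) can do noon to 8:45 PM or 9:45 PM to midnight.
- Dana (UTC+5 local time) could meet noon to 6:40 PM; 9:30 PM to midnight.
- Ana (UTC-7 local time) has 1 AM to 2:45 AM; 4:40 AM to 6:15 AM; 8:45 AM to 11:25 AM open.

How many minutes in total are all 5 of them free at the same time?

Pita in UTC: 07:10-09:45, 10:55-14:10, 17:15-18:25 (add 7h to convert from UTC-7).
Bianca in UTC: 07:15-07:30, 08:25-13:00, 16:00-19:00 (subtract 3h to convert from UTC+3).
Sven in UTC: 07:00-15:45, 16:45-19:00 (subtract 5h to convert from UTC+5).
Dana in UTC: 07:00-13:40, 16:30-19:00 (subtract 5h to convert from UTC+5).
Ana in UTC: 08:00-09:45, 11:40-13:15, 15:45-18:25 (add 7h to convert from UTC-7).
Pita ∩ Bianca: 07:15-07:30, 08:25-09:45, 10:55-13:00, 17:15-18:25.
Pita ∩ Bianca ∩ Sven: 07:15-07:30, 08:25-09:45, 10:55-13:00, 17:15-18:25.
Pita ∩ Bianca ∩ Sven ∩ Dana: 07:15-07:30, 08:25-09:45, 10:55-13:00, 17:15-18:25.
Pita ∩ Bianca ∩ Sven ∩ Dana ∩ Ana: 08:25-09:45, 11:40-13:00, 17:15-18:25.
Summing the common windows: 80 + 80 + 70 = 230 minutes.

230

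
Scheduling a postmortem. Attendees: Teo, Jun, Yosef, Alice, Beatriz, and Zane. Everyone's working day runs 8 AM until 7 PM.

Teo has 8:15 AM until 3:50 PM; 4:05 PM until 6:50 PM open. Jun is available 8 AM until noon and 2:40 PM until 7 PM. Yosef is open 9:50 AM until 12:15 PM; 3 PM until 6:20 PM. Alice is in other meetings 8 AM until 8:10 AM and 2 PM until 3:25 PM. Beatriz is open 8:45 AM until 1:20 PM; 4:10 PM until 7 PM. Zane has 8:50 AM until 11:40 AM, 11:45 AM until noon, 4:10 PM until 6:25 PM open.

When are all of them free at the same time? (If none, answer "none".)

09:50-11:40, 11:45-12:00, 16:10-18:20

Teo free: 08:15-15:50, 16:05-18:50.
Jun free: 08:00-12:00, 14:40-19:00.
Yosef free: 09:50-12:15, 15:00-18:20.
Alice free: 08:10-14:00, 15:25-19:00 (invert busy blocks within the working day).
Beatriz free: 08:45-13:20, 16:10-19:00.
Zane free: 08:50-11:40, 11:45-12:00, 16:10-18:25.
Teo ∩ Jun: 08:15-12:00, 14:40-15:50, 16:05-18:50.
Teo ∩ Jun ∩ Yosef: 09:50-12:00, 15:00-15:50, 16:05-18:20.
Teo ∩ Jun ∩ Yosef ∩ Alice: 09:50-12:00, 15:25-15:50, 16:05-18:20.
Teo ∩ Jun ∩ Yosef ∩ Alice ∩ Beatriz: 09:50-12:00, 16:10-18:20.
Teo ∩ Jun ∩ Yosef ∩ Alice ∩ Beatriz ∩ Zane: 09:50-11:40, 11:45-12:00, 16:10-18:20.
Those are the intersection windows.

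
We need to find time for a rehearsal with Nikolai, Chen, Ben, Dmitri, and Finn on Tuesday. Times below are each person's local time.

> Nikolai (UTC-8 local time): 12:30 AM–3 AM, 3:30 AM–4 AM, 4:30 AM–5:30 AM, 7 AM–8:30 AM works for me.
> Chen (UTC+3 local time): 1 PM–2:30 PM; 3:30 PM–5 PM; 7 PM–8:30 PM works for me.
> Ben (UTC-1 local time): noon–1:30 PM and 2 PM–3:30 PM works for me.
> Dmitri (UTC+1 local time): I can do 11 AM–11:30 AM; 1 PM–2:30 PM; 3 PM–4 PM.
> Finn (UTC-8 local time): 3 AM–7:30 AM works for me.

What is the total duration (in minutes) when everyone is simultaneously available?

Nikolai in UTC: 08:30-11:00, 11:30-12:00, 12:30-13:30, 15:00-16:30 (add 8h to convert from UTC-8).
Chen in UTC: 10:00-11:30, 12:30-14:00, 16:00-17:30 (subtract 3h to convert from UTC+3).
Ben in UTC: 13:00-14:30, 15:00-16:30 (add 1h to convert from UTC-1).
Dmitri in UTC: 10:00-10:30, 12:00-13:30, 14:00-15:00 (subtract 1h to convert from UTC+1).
Finn in UTC: 11:00-15:30 (add 8h to convert from UTC-8).
Nikolai ∩ Chen: 10:00-11:00, 12:30-13:30, 16:00-16:30.
Nikolai ∩ Chen ∩ Ben: 13:00-13:30, 16:00-16:30.
Nikolai ∩ Chen ∩ Ben ∩ Dmitri: 13:00-13:30.
Nikolai ∩ Chen ∩ Ben ∩ Dmitri ∩ Finn: 13:00-13:30.
That's a single block of 30 minutes.

30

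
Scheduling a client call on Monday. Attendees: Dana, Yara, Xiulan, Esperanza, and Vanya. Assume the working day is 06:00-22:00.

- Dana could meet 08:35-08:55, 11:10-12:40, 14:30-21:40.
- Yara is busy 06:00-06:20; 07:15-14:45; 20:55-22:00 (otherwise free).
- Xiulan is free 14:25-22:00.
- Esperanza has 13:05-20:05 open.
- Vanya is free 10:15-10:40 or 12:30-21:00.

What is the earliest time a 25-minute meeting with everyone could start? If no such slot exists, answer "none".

Dana free: 08:35-08:55, 11:10-12:40, 14:30-21:40.
Yara free: 06:20-07:15, 14:45-20:55 (invert busy blocks within the working day).
Xiulan free: 14:25-22:00.
Esperanza free: 13:05-20:05.
Vanya free: 10:15-10:40, 12:30-21:00.
Dana ∩ Yara: 14:45-20:55.
Dana ∩ Yara ∩ Xiulan: 14:45-20:55.
Dana ∩ Yara ∩ Xiulan ∩ Esperanza: 14:45-20:05.
Dana ∩ Yara ∩ Xiulan ∩ Esperanza ∩ Vanya: 14:45-20:05.
So the common availability across everyone is 14:45-20:05.
The first common window of at least 25 minutes is 14:45-20:05, so the earliest start is 14:45.

14:45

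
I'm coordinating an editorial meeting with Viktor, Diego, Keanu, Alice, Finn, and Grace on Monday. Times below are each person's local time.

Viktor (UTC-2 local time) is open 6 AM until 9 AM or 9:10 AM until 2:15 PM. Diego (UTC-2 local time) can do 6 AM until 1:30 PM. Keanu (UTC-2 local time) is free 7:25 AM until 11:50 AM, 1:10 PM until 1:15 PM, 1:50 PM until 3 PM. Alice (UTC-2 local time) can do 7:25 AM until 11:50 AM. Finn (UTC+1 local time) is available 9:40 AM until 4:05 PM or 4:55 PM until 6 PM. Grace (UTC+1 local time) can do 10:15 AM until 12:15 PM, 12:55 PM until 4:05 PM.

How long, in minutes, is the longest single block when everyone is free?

Viktor in UTC: 08:00-11:00, 11:10-16:15 (add 2h to convert from UTC-2).
Diego in UTC: 08:00-15:30 (add 2h to convert from UTC-2).
Keanu in UTC: 09:25-13:50, 15:10-15:15, 15:50-17:00 (add 2h to convert from UTC-2).
Alice in UTC: 09:25-13:50 (add 2h to convert from UTC-2).
Finn in UTC: 08:40-15:05, 15:55-17:00 (subtract 1h to convert from UTC+1).
Grace in UTC: 09:15-11:15, 11:55-15:05 (subtract 1h to convert from UTC+1).
Viktor ∩ Diego: 08:00-11:00, 11:10-15:30.
Viktor ∩ Diego ∩ Keanu: 09:25-11:00, 11:10-13:50, 15:10-15:15.
Viktor ∩ Diego ∩ Keanu ∩ Alice: 09:25-11:00, 11:10-13:50.
Viktor ∩ Diego ∩ Keanu ∩ Alice ∩ Finn: 09:25-11:00, 11:10-13:50.
Viktor ∩ Diego ∩ Keanu ∩ Alice ∩ Finn ∩ Grace: 09:25-11:00, 11:10-11:15, 11:55-13:50.
The longest is 11:55-13:50 at 115 minutes.

115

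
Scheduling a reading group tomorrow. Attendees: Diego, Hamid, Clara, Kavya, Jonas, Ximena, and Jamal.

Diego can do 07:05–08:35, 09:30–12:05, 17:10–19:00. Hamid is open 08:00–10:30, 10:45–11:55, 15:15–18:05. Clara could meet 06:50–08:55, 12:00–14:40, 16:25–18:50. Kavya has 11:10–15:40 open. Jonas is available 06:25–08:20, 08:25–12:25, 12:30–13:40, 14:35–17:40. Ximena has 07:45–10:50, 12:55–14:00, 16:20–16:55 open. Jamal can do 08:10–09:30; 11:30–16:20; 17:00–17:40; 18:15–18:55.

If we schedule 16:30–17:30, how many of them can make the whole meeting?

3

Hamid, Clara, and Jonas can make the full 16:30-17:30 slot — that's 3.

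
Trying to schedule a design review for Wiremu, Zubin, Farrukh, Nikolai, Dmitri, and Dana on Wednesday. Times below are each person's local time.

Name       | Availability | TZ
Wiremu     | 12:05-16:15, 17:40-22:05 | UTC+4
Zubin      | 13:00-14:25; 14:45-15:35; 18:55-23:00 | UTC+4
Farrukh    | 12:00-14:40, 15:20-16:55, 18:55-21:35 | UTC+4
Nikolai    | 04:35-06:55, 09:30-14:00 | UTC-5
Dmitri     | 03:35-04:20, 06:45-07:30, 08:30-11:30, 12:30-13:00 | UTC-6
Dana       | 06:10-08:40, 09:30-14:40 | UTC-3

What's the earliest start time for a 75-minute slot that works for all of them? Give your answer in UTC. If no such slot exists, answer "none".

Wiremu in UTC: 08:05-12:15, 13:40-18:05 (subtract 4h to convert from UTC+4).
Zubin in UTC: 09:00-10:25, 10:45-11:35, 14:55-19:00 (subtract 4h to convert from UTC+4).
Farrukh in UTC: 08:00-10:40, 11:20-12:55, 14:55-17:35 (subtract 4h to convert from UTC+4).
Nikolai in UTC: 09:35-11:55, 14:30-19:00 (add 5h to convert from UTC-5).
Dmitri in UTC: 09:35-10:20, 12:45-13:30, 14:30-17:30, 18:30-19:00 (add 6h to convert from UTC-6).
Dana in UTC: 09:10-11:40, 12:30-17:40 (add 3h to convert from UTC-3).
Wiremu ∩ Zubin: 09:00-10:25, 10:45-11:35, 14:55-18:05.
Wiremu ∩ Zubin ∩ Farrukh: 09:00-10:25, 11:20-11:35, 14:55-17:35.
Wiremu ∩ Zubin ∩ Farrukh ∩ Nikolai: 09:35-10:25, 11:20-11:35, 14:55-17:35.
Wiremu ∩ Zubin ∩ Farrukh ∩ Nikolai ∩ Dmitri: 09:35-10:20, 14:55-17:30.
Wiremu ∩ Zubin ∩ Farrukh ∩ Nikolai ∩ Dmitri ∩ Dana: 09:35-10:20, 14:55-17:30.
The first common window of at least 75 minutes is 14:55-17:30, so the earliest start is 14:55.

14:55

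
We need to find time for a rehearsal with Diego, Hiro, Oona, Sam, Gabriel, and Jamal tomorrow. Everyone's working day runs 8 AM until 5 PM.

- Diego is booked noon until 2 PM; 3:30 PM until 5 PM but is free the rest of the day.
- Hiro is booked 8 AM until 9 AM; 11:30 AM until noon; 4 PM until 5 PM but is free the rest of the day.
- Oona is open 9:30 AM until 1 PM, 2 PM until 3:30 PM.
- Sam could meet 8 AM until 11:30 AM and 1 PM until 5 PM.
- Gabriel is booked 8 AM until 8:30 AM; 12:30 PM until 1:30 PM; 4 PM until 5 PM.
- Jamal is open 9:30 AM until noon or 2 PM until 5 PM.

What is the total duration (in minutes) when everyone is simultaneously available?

Diego free: 08:00-12:00, 14:00-15:30 (invert busy blocks within the working day).
Hiro free: 09:00-11:30, 12:00-16:00 (invert busy blocks within the working day).
Oona free: 09:30-13:00, 14:00-15:30.
Sam free: 08:00-11:30, 13:00-17:00.
Gabriel free: 08:30-12:30, 13:30-16:00 (invert busy blocks within the working day).
Jamal free: 09:30-12:00, 14:00-17:00.
Diego ∩ Hiro: 09:00-11:30, 14:00-15:30.
Diego ∩ Hiro ∩ Oona: 09:30-11:30, 14:00-15:30.
Diego ∩ Hiro ∩ Oona ∩ Sam: 09:30-11:30, 14:00-15:30.
Diego ∩ Hiro ∩ Oona ∩ Sam ∩ Gabriel: 09:30-11:30, 14:00-15:30.
Diego ∩ Hiro ∩ Oona ∩ Sam ∩ Gabriel ∩ Jamal: 09:30-11:30, 14:00-15:30.
So the common availability across everyone is 09:30-11:30, 14:00-15:30.
Summing the common windows: 120 + 90 = 210 minutes.

210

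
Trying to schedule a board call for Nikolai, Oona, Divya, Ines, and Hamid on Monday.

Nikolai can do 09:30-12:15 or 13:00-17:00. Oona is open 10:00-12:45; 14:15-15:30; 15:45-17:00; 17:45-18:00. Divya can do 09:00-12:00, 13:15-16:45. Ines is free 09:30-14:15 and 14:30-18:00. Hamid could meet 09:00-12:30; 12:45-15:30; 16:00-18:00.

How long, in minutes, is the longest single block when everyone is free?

120

Nikolai ∩ Oona: 10:00-12:15, 14:15-15:30, 15:45-17:00.
Nikolai ∩ Oona ∩ Divya: 10:00-12:00, 14:15-15:30, 15:45-16:45.
Nikolai ∩ Oona ∩ Divya ∩ Ines: 10:00-12:00, 14:30-15:30, 15:45-16:45.
Nikolai ∩ Oona ∩ Divya ∩ Ines ∩ Hamid: 10:00-12:00, 14:30-15:30, 16:00-16:45.
The longest is 10:00-12:00 at 120 minutes.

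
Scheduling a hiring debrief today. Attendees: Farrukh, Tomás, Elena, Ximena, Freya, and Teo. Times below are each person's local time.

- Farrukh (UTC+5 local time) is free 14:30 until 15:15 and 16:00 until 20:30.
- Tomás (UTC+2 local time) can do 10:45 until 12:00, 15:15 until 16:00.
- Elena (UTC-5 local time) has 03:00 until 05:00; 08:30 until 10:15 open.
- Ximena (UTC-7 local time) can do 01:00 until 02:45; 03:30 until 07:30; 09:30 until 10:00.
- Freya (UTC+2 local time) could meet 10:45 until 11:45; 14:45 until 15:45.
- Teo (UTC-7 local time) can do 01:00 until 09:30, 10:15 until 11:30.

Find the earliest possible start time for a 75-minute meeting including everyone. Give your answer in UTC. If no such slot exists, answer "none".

none

Farrukh in UTC: 09:30-10:15, 11:00-15:30 (subtract 5h to convert from UTC+5).
Tomás in UTC: 08:45-10:00, 13:15-14:00 (subtract 2h to convert from UTC+2).
Elena in UTC: 08:00-10:00, 13:30-15:15 (add 5h to convert from UTC-5).
Ximena in UTC: 08:00-09:45, 10:30-14:30, 16:30-17:00 (add 7h to convert from UTC-7).
Freya in UTC: 08:45-09:45, 12:45-13:45 (subtract 2h to convert from UTC+2).
Teo in UTC: 08:00-16:30, 17:15-18:30 (add 7h to convert from UTC-7).
Farrukh ∩ Tomás: 09:30-10:00, 13:15-14:00.
Farrukh ∩ Tomás ∩ Elena: 09:30-10:00, 13:30-14:00.
Farrukh ∩ Tomás ∩ Elena ∩ Ximena: 09:30-09:45, 13:30-14:00.
Farrukh ∩ Tomás ∩ Elena ∩ Ximena ∩ Freya: 09:30-09:45, 13:30-13:45.
Farrukh ∩ Tomás ∩ Elena ∩ Ximena ∩ Freya ∩ Teo: 09:30-09:45, 13:30-13:45.
No common window is at least 75 minutes long.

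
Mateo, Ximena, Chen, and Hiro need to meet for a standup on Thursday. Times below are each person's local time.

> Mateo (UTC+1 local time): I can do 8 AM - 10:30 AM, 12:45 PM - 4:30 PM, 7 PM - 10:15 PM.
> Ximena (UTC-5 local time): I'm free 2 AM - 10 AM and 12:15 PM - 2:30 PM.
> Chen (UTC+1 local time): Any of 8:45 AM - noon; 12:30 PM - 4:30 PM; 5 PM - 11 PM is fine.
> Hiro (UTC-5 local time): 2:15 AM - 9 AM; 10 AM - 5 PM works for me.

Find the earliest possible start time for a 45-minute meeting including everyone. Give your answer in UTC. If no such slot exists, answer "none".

07:45

Mateo in UTC: 07:00-09:30, 11:45-15:30, 18:00-21:15 (subtract 1h to convert from UTC+1).
Ximena in UTC: 07:00-15:00, 17:15-19:30 (add 5h to convert from UTC-5).
Chen in UTC: 07:45-11:00, 11:30-15:30, 16:00-22:00 (subtract 1h to convert from UTC+1).
Hiro in UTC: 07:15-14:00, 15:00-22:00 (add 5h to convert from UTC-5).
Mateo ∩ Ximena: 07:00-09:30, 11:45-15:00, 18:00-19:30.
Mateo ∩ Ximena ∩ Chen: 07:45-09:30, 11:45-15:00, 18:00-19:30.
Mateo ∩ Ximena ∩ Chen ∩ Hiro: 07:45-09:30, 11:45-14:00, 18:00-19:30.
The first common window of at least 45 minutes is 07:45-09:30, so the earliest start is 07:45.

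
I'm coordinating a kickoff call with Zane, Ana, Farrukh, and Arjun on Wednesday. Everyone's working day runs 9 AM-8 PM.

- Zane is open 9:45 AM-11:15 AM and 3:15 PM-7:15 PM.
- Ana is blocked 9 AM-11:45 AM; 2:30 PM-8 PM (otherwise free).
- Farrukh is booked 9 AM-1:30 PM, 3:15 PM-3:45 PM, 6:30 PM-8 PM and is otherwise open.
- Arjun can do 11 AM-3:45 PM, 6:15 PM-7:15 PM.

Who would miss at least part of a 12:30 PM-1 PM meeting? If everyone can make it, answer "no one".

Zane free: 09:45-11:15, 15:15-19:15.
Ana free: 11:45-14:30 (invert busy blocks within the working day).
Farrukh free: 13:30-15:15, 15:45-18:30 (invert busy blocks within the working day).
Arjun free: 11:00-15:45, 18:15-19:15.
Zane: not fully free for 12:30-13:00. Ana: free for 12:30-13:00. Farrukh: not fully free for 12:30-13:00. Arjun: free for 12:30-13:00.

Farrukh, Zane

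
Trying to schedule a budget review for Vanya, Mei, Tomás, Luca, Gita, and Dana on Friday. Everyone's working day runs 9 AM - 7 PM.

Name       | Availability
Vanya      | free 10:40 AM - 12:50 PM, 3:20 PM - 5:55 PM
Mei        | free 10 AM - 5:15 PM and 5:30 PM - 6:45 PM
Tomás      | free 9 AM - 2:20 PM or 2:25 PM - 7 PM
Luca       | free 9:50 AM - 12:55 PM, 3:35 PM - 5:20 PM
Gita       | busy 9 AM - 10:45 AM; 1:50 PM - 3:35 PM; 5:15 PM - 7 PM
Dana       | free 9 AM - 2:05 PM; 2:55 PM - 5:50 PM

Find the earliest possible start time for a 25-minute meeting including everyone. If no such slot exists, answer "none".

10:45

Vanya free: 10:40-12:50, 15:20-17:55.
Mei free: 10:00-17:15, 17:30-18:45.
Tomás free: 09:00-14:20, 14:25-19:00.
Luca free: 09:50-12:55, 15:35-17:20.
Gita free: 10:45-13:50, 15:35-17:15 (invert busy blocks within the working day).
Dana free: 09:00-14:05, 14:55-17:50.
Vanya ∩ Mei: 10:40-12:50, 15:20-17:15, 17:30-17:55.
Vanya ∩ Mei ∩ Tomás: 10:40-12:50, 15:20-17:15, 17:30-17:55.
Vanya ∩ Mei ∩ Tomás ∩ Luca: 10:40-12:50, 15:35-17:15.
Vanya ∩ Mei ∩ Tomás ∩ Luca ∩ Gita: 10:45-12:50, 15:35-17:15.
Vanya ∩ Mei ∩ Tomás ∩ Luca ∩ Gita ∩ Dana: 10:45-12:50, 15:35-17:15.
Those are the intersection windows.
The first common window of at least 25 minutes is 10:45-12:50, so the earliest start is 10:45.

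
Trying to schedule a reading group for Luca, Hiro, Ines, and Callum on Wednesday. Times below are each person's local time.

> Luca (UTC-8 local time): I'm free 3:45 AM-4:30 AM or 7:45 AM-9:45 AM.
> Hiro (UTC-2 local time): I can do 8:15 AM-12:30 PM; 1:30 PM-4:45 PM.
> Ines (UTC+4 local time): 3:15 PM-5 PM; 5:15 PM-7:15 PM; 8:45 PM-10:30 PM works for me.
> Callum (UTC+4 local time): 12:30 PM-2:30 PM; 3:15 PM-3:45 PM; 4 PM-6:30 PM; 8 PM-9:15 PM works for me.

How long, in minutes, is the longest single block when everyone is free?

30

Luca in UTC: 11:45-12:30, 15:45-17:45 (add 8h to convert from UTC-8).
Hiro in UTC: 10:15-14:30, 15:30-18:45 (add 2h to convert from UTC-2).
Ines in UTC: 11:15-13:00, 13:15-15:15, 16:45-18:30 (subtract 4h to convert from UTC+4).
Callum in UTC: 08:30-10:30, 11:15-11:45, 12:00-14:30, 16:00-17:15 (subtract 4h to convert from UTC+4).
Luca ∩ Hiro: 11:45-12:30, 15:45-17:45.
Luca ∩ Hiro ∩ Ines: 11:45-12:30, 16:45-17:45.
Luca ∩ Hiro ∩ Ines ∩ Callum: 12:00-12:30, 16:45-17:15.
The longest is 12:00-12:30 at 30 minutes.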